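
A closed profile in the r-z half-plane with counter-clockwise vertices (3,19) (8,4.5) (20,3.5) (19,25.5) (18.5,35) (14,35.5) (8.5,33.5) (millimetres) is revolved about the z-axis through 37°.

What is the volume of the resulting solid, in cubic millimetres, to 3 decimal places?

Volume = 3354.556 mm³

Profile (r,z), 7 vertices: (3,19) (8,4.5) (20,3.5) (19,25.5) (18.5,35) (14,35.5) (8.5,33.5)
edge 0: (3,19)→(8,4.5)  cross = 3·4.5 − 8·19 = -138.5000; (r_i+r_j)·cross = 11·-138.5000 = -1523.5000
edge 1: (8,4.5)→(20,3.5)  cross = 8·3.5 − 20·4.5 = -62.0000; (r_i+r_j)·cross = 28·-62.0000 = -1736.0000
edge 2: (20,3.5)→(19,25.5)  cross = 20·25.5 − 19·3.5 = 443.5000; (r_i+r_j)·cross = 39·443.5000 = 17296.5000
edge 3: (19,25.5)→(18.5,35)  cross = 19·35 − 18.5·25.5 = 193.2500; (r_i+r_j)·cross = 37.5·193.2500 = 7246.8750
edge 4: (18.5,35)→(14,35.5)  cross = 18.5·35.5 − 14·35 = 166.7500; (r_i+r_j)·cross = 32.5·166.7500 = 5419.3750
edge 5: (14,35.5)→(8.5,33.5)  cross = 14·33.5 − 8.5·35.5 = 167.2500; (r_i+r_j)·cross = 22.5·167.2500 = 3763.1250
edge 6: (8.5,33.5)→(3,19)  cross = 8.5·19 − 3·33.5 = 61.0000; (r_i+r_j)·cross = 11.5·61.0000 = 701.5000
Σcross = 831.2500 → A = |Σcross|/2 = 415.6250 mm²
Σ(r_i+r_j)·cross = 31167.8750 → first moment M = |Σ|/6 = 5194.6458
R_c = M/A = 5194.6458/415.6250 = 12.4984 mm
θ = 37° = 0.645772 rad
V = θ·R_c·A = 0.645772·12.4984·415.6250 = 3354.556 mm³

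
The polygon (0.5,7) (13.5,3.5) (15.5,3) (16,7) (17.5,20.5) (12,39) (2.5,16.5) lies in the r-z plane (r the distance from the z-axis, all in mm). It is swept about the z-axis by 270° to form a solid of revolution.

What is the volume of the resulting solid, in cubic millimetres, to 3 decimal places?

Volume = 16850.325 mm³

Profile (r,z), 7 vertices: (0.5,7) (13.5,3.5) (15.5,3) (16,7) (17.5,20.5) (12,39) (2.5,16.5)
edge 0: (0.5,7)→(13.5,3.5)  cross = 0.5·3.5 − 13.5·7 = -92.7500; (r_i+r_j)·cross = 14·-92.7500 = -1298.5000
edge 1: (13.5,3.5)→(15.5,3)  cross = 13.5·3 − 15.5·3.5 = -13.7500; (r_i+r_j)·cross = 29·-13.7500 = -398.7500
edge 2: (15.5,3)→(16,7)  cross = 15.5·7 − 16·3 = 60.5000; (r_i+r_j)·cross = 31.5·60.5000 = 1905.7500
edge 3: (16,7)→(17.5,20.5)  cross = 16·20.5 − 17.5·7 = 205.5000; (r_i+r_j)·cross = 33.5·205.5000 = 6884.2500
edge 4: (17.5,20.5)→(12,39)  cross = 17.5·39 − 12·20.5 = 436.5000; (r_i+r_j)·cross = 29.5·436.5000 = 12876.7500
edge 5: (12,39)→(2.5,16.5)  cross = 12·16.5 − 2.5·39 = 100.5000; (r_i+r_j)·cross = 14.5·100.5000 = 1457.2500
edge 6: (2.5,16.5)→(0.5,7)  cross = 2.5·7 − 0.5·16.5 = 9.2500; (r_i+r_j)·cross = 3·9.2500 = 27.7500
Σcross = 705.7500 → A = |Σcross|/2 = 352.8750 mm²
Σ(r_i+r_j)·cross = 21454.5000 → first moment M = |Σ|/6 = 3575.7500
R_c = M/A = 3575.7500/352.8750 = 10.1332 mm
θ = 270° = 4.712389 rad
V = θ·R_c·A = 4.712389·10.1332·352.8750 = 16850.325 mm³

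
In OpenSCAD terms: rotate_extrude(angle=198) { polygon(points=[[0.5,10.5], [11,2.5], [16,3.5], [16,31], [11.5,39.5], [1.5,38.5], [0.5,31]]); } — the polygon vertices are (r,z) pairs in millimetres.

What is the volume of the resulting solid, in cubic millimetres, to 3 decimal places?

Volume = 14589.969 mm³

Profile (r,z), 7 vertices: (0.5,10.5) (11,2.5) (16,3.5) (16,31) (11.5,39.5) (1.5,38.5) (0.5,31)
edge 0: (0.5,10.5)→(11,2.5)  cross = 0.5·2.5 − 11·10.5 = -114.2500; (r_i+r_j)·cross = 11.5·-114.2500 = -1313.8750
edge 1: (11,2.5)→(16,3.5)  cross = 11·3.5 − 16·2.5 = -1.5000; (r_i+r_j)·cross = 27·-1.5000 = -40.5000
edge 2: (16,3.5)→(16,31)  cross = 16·31 − 16·3.5 = 440.0000; (r_i+r_j)·cross = 32·440.0000 = 14080.0000
edge 3: (16,31)→(11.5,39.5)  cross = 16·39.5 − 11.5·31 = 275.5000; (r_i+r_j)·cross = 27.5·275.5000 = 7576.2500
edge 4: (11.5,39.5)→(1.5,38.5)  cross = 11.5·38.5 − 1.5·39.5 = 383.5000; (r_i+r_j)·cross = 13·383.5000 = 4985.5000
edge 5: (1.5,38.5)→(0.5,31)  cross = 1.5·31 − 0.5·38.5 = 27.2500; (r_i+r_j)·cross = 2·27.2500 = 54.5000
edge 6: (0.5,31)→(0.5,10.5)  cross = 0.5·10.5 − 0.5·31 = -10.2500; (r_i+r_j)·cross = 1·-10.2500 = -10.2500
Σcross = 1000.2500 → A = |Σcross|/2 = 500.1250 mm²
Σ(r_i+r_j)·cross = 25331.6250 → first moment M = |Σ|/6 = 4221.9375
R_c = M/A = 4221.9375/500.1250 = 8.4418 mm
θ = 198° = 3.455752 rad
V = θ·R_c·A = 3.455752·8.4418·500.1250 = 14589.969 mm³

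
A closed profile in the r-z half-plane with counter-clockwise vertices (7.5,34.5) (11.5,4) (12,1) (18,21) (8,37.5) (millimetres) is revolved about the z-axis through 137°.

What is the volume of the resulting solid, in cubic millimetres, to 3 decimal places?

Profile (r,z), 5 vertices: (7.5,34.5) (11.5,4) (12,1) (18,21) (8,37.5)
edge 0: (7.5,34.5)→(11.5,4)  cross = 7.5·4 − 11.5·34.5 = -366.7500; (r_i+r_j)·cross = 19·-366.7500 = -6968.2500
edge 1: (11.5,4)→(12,1)  cross = 11.5·1 − 12·4 = -36.5000; (r_i+r_j)·cross = 23.5·-36.5000 = -857.7500
edge 2: (12,1)→(18,21)  cross = 12·21 − 18·1 = 234.0000; (r_i+r_j)·cross = 30·234.0000 = 7020.0000
edge 3: (18,21)→(8,37.5)  cross = 18·37.5 − 8·21 = 507.0000; (r_i+r_j)·cross = 26·507.0000 = 13182.0000
edge 4: (8,37.5)→(7.5,34.5)  cross = 8·34.5 − 7.5·37.5 = -5.2500; (r_i+r_j)·cross = 15.5·-5.2500 = -81.3750
Σcross = 332.5000 → A = |Σcross|/2 = 166.2500 mm²
Σ(r_i+r_j)·cross = 12294.6250 → first moment M = |Σ|/6 = 2049.1042
R_c = M/A = 2049.1042/166.2500 = 12.3254 mm
θ = 137° = 2.391101 rad
V = θ·R_c·A = 2.391101·12.3254·166.2500 = 4899.615 mm³

Volume = 4899.615 mm³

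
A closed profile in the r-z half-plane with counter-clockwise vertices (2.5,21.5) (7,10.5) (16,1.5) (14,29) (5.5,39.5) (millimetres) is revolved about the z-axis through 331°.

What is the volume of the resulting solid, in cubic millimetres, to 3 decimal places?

Profile (r,z), 5 vertices: (2.5,21.5) (7,10.5) (16,1.5) (14,29) (5.5,39.5)
edge 0: (2.5,21.5)→(7,10.5)  cross = 2.5·10.5 − 7·21.5 = -124.2500; (r_i+r_j)·cross = 9.5·-124.2500 = -1180.3750
edge 1: (7,10.5)→(16,1.5)  cross = 7·1.5 − 16·10.5 = -157.5000; (r_i+r_j)·cross = 23·-157.5000 = -3622.5000
edge 2: (16,1.5)→(14,29)  cross = 16·29 − 14·1.5 = 443.0000; (r_i+r_j)·cross = 30·443.0000 = 13290.0000
edge 3: (14,29)→(5.5,39.5)  cross = 14·39.5 − 5.5·29 = 393.5000; (r_i+r_j)·cross = 19.5·393.5000 = 7673.2500
edge 4: (5.5,39.5)→(2.5,21.5)  cross = 5.5·21.5 − 2.5·39.5 = 19.5000; (r_i+r_j)·cross = 8·19.5000 = 156.0000
Σcross = 574.2500 → A = |Σcross|/2 = 287.1250 mm²
Σ(r_i+r_j)·cross = 16316.3750 → first moment M = |Σ|/6 = 2719.3958
R_c = M/A = 2719.3958/287.1250 = 9.4711 mm
θ = 331° = 5.777040 rad
V = θ·R_c·A = 5.777040·9.4711·287.1250 = 15710.058 mm³

Volume = 15710.058 mm³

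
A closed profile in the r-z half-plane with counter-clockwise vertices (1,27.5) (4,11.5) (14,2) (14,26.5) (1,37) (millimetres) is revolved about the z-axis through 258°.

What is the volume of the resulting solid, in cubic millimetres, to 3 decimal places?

Volume = 10289.990 mm³

Profile (r,z), 5 vertices: (1,27.5) (4,11.5) (14,2) (14,26.5) (1,37)
edge 0: (1,27.5)→(4,11.5)  cross = 1·11.5 − 4·27.5 = -98.5000; (r_i+r_j)·cross = 5·-98.5000 = -492.5000
edge 1: (4,11.5)→(14,2)  cross = 4·2 − 14·11.5 = -153.0000; (r_i+r_j)·cross = 18·-153.0000 = -2754.0000
edge 2: (14,2)→(14,26.5)  cross = 14·26.5 − 14·2 = 343.0000; (r_i+r_j)·cross = 28·343.0000 = 9604.0000
edge 3: (14,26.5)→(1,37)  cross = 14·37 − 1·26.5 = 491.5000; (r_i+r_j)·cross = 15·491.5000 = 7372.5000
edge 4: (1,37)→(1,27.5)  cross = 1·27.5 − 1·37 = -9.5000; (r_i+r_j)·cross = 2·-9.5000 = -19.0000
Σcross = 573.5000 → A = |Σcross|/2 = 286.7500 mm²
Σ(r_i+r_j)·cross = 13711.0000 → first moment M = |Σ|/6 = 2285.1667
R_c = M/A = 2285.1667/286.7500 = 7.9692 mm
θ = 258° = 4.502949 rad
V = θ·R_c·A = 4.502949·7.9692·286.7500 = 10289.990 mm³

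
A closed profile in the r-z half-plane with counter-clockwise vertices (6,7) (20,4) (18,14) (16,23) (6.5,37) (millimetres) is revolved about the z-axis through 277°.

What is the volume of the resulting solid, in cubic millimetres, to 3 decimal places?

Volume = 15388.411 mm³

Profile (r,z), 5 vertices: (6,7) (20,4) (18,14) (16,23) (6.5,37)
edge 0: (6,7)→(20,4)  cross = 6·4 − 20·7 = -116.0000; (r_i+r_j)·cross = 26·-116.0000 = -3016.0000
edge 1: (20,4)→(18,14)  cross = 20·14 − 18·4 = 208.0000; (r_i+r_j)·cross = 38·208.0000 = 7904.0000
edge 2: (18,14)→(16,23)  cross = 18·23 − 16·14 = 190.0000; (r_i+r_j)·cross = 34·190.0000 = 6460.0000
edge 3: (16,23)→(6.5,37)  cross = 16·37 − 6.5·23 = 442.5000; (r_i+r_j)·cross = 22.5·442.5000 = 9956.2500
edge 4: (6.5,37)→(6,7)  cross = 6.5·7 − 6·37 = -176.5000; (r_i+r_j)·cross = 12.5·-176.5000 = -2206.2500
Σcross = 548.0000 → A = |Σcross|/2 = 274.0000 mm²
Σ(r_i+r_j)·cross = 19098.0000 → first moment M = |Σ|/6 = 3183.0000
R_c = M/A = 3183.0000/274.0000 = 11.6168 mm
θ = 277° = 4.834562 rad
V = θ·R_c·A = 4.834562·11.6168·274.0000 = 15388.411 mm³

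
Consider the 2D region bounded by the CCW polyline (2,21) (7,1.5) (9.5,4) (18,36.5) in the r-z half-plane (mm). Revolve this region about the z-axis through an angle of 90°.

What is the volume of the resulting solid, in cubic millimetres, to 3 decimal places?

Volume = 3295.138 mm³

Profile (r,z), 4 vertices: (2,21) (7,1.5) (9.5,4) (18,36.5)
edge 0: (2,21)→(7,1.5)  cross = 2·1.5 − 7·21 = -144.0000; (r_i+r_j)·cross = 9·-144.0000 = -1296.0000
edge 1: (7,1.5)→(9.5,4)  cross = 7·4 − 9.5·1.5 = 13.7500; (r_i+r_j)·cross = 16.5·13.7500 = 226.8750
edge 2: (9.5,4)→(18,36.5)  cross = 9.5·36.5 − 18·4 = 274.7500; (r_i+r_j)·cross = 27.5·274.7500 = 7555.6250
edge 3: (18,36.5)→(2,21)  cross = 18·21 − 2·36.5 = 305.0000; (r_i+r_j)·cross = 20·305.0000 = 6100.0000
Σcross = 449.5000 → A = |Σcross|/2 = 224.7500 mm²
Σ(r_i+r_j)·cross = 12586.5000 → first moment M = |Σ|/6 = 2097.7500
R_c = M/A = 2097.7500/224.7500 = 9.3337 mm
θ = 90° = 1.570796 rad
V = θ·R_c·A = 1.570796·9.3337·224.7500 = 3295.138 mm³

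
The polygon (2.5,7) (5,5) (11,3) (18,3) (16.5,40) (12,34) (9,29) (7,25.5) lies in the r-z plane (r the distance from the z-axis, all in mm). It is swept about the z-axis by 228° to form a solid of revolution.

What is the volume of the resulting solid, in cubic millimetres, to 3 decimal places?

Profile (r,z), 8 vertices: (2.5,7) (5,5) (11,3) (18,3) (16.5,40) (12,34) (9,29) (7,25.5)
edge 0: (2.5,7)→(5,5)  cross = 2.5·5 − 5·7 = -22.5000; (r_i+r_j)·cross = 7.5·-22.5000 = -168.7500
edge 1: (5,5)→(11,3)  cross = 5·3 − 11·5 = -40.0000; (r_i+r_j)·cross = 16·-40.0000 = -640.0000
edge 2: (11,3)→(18,3)  cross = 11·3 − 18·3 = -21.0000; (r_i+r_j)·cross = 29·-21.0000 = -609.0000
edge 3: (18,3)→(16.5,40)  cross = 18·40 − 16.5·3 = 670.5000; (r_i+r_j)·cross = 34.5·670.5000 = 23132.2500
edge 4: (16.5,40)→(12,34)  cross = 16.5·34 − 12·40 = 81.0000; (r_i+r_j)·cross = 28.5·81.0000 = 2308.5000
edge 5: (12,34)→(9,29)  cross = 12·29 − 9·34 = 42.0000; (r_i+r_j)·cross = 21·42.0000 = 882.0000
edge 6: (9,29)→(7,25.5)  cross = 9·25.5 − 7·29 = 26.5000; (r_i+r_j)·cross = 16·26.5000 = 424.0000
edge 7: (7,25.5)→(2.5,7)  cross = 7·7 − 2.5·25.5 = -14.7500; (r_i+r_j)·cross = 9.5·-14.7500 = -140.1250
Σcross = 721.7500 → A = |Σcross|/2 = 360.8750 mm²
Σ(r_i+r_j)·cross = 25188.8750 → first moment M = |Σ|/6 = 4198.1458
R_c = M/A = 4198.1458/360.8750 = 11.6332 mm
θ = 228° = 3.979351 rad
V = θ·R_c·A = 3.979351·11.6332·360.8750 = 16705.895 mm³

Volume = 16705.895 mm³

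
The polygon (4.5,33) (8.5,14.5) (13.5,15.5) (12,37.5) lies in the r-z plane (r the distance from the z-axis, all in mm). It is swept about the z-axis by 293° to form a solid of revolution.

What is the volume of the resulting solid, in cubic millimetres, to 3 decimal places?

Profile (r,z), 4 vertices: (4.5,33) (8.5,14.5) (13.5,15.5) (12,37.5)
edge 0: (4.5,33)→(8.5,14.5)  cross = 4.5·14.5 − 8.5·33 = -215.2500; (r_i+r_j)·cross = 13·-215.2500 = -2798.2500
edge 1: (8.5,14.5)→(13.5,15.5)  cross = 8.5·15.5 − 13.5·14.5 = -64.0000; (r_i+r_j)·cross = 22·-64.0000 = -1408.0000
edge 2: (13.5,15.5)→(12,37.5)  cross = 13.5·37.5 − 12·15.5 = 320.2500; (r_i+r_j)·cross = 25.5·320.2500 = 8166.3750
edge 3: (12,37.5)→(4.5,33)  cross = 12·33 − 4.5·37.5 = 227.2500; (r_i+r_j)·cross = 16.5·227.2500 = 3749.6250
Σcross = 268.2500 → A = |Σcross|/2 = 134.1250 mm²
Σ(r_i+r_j)·cross = 7709.7500 → first moment M = |Σ|/6 = 1284.9583
R_c = M/A = 1284.9583/134.1250 = 9.5803 mm
θ = 293° = 5.113815 rad
V = θ·R_c·A = 5.113815·9.5803·134.1250 = 6571.039 mm³

Volume = 6571.039 mm³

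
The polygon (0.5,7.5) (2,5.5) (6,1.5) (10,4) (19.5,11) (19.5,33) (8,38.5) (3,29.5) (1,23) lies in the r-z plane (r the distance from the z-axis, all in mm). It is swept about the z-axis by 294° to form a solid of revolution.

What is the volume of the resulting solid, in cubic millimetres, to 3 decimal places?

Volume = 27718.682 mm³

Profile (r,z), 9 vertices: (0.5,7.5) (2,5.5) (6,1.5) (10,4) (19.5,11) (19.5,33) (8,38.5) (3,29.5) (1,23)
edge 0: (0.5,7.5)→(2,5.5)  cross = 0.5·5.5 − 2·7.5 = -12.2500; (r_i+r_j)·cross = 2.5·-12.2500 = -30.6250
edge 1: (2,5.5)→(6,1.5)  cross = 2·1.5 − 6·5.5 = -30.0000; (r_i+r_j)·cross = 8·-30.0000 = -240.0000
edge 2: (6,1.5)→(10,4)  cross = 6·4 − 10·1.5 = 9.0000; (r_i+r_j)·cross = 16·9.0000 = 144.0000
edge 3: (10,4)→(19.5,11)  cross = 10·11 − 19.5·4 = 32.0000; (r_i+r_j)·cross = 29.5·32.0000 = 944.0000
edge 4: (19.5,11)→(19.5,33)  cross = 19.5·33 − 19.5·11 = 429.0000; (r_i+r_j)·cross = 39·429.0000 = 16731.0000
edge 5: (19.5,33)→(8,38.5)  cross = 19.5·38.5 − 8·33 = 486.7500; (r_i+r_j)·cross = 27.5·486.7500 = 13385.6250
edge 6: (8,38.5)→(3,29.5)  cross = 8·29.5 − 3·38.5 = 120.5000; (r_i+r_j)·cross = 11·120.5000 = 1325.5000
edge 7: (3,29.5)→(1,23)  cross = 3·23 − 1·29.5 = 39.5000; (r_i+r_j)·cross = 4·39.5000 = 158.0000
edge 8: (1,23)→(0.5,7.5)  cross = 1·7.5 − 0.5·23 = -4.0000; (r_i+r_j)·cross = 1.5·-4.0000 = -6.0000
Σcross = 1070.5000 → A = |Σcross|/2 = 535.2500 mm²
Σ(r_i+r_j)·cross = 32411.5000 → first moment M = |Σ|/6 = 5401.9167
R_c = M/A = 5401.9167/535.2500 = 10.0923 mm
θ = 294° = 5.131268 rad
V = θ·R_c·A = 5.131268·10.0923·535.2500 = 27718.682 mm³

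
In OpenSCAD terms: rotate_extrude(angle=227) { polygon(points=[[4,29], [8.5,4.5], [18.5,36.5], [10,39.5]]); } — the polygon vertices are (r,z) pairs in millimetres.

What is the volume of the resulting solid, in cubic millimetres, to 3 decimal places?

Profile (r,z), 4 vertices: (4,29) (8.5,4.5) (18.5,36.5) (10,39.5)
edge 0: (4,29)→(8.5,4.5)  cross = 4·4.5 − 8.5·29 = -228.5000; (r_i+r_j)·cross = 12.5·-228.5000 = -2856.2500
edge 1: (8.5,4.5)→(18.5,36.5)  cross = 8.5·36.5 − 18.5·4.5 = 227.0000; (r_i+r_j)·cross = 27·227.0000 = 6129.0000
edge 2: (18.5,36.5)→(10,39.5)  cross = 18.5·39.5 − 10·36.5 = 365.7500; (r_i+r_j)·cross = 28.5·365.7500 = 10423.8750
edge 3: (10,39.5)→(4,29)  cross = 10·29 − 4·39.5 = 132.0000; (r_i+r_j)·cross = 14·132.0000 = 1848.0000
Σcross = 496.2500 → A = |Σcross|/2 = 248.1250 mm²
Σ(r_i+r_j)·cross = 15544.6250 → first moment M = |Σ|/6 = 2590.7708
R_c = M/A = 2590.7708/248.1250 = 10.4414 mm
θ = 227° = 3.961897 rad
V = θ·R_c·A = 3.961897·10.4414·248.1250 = 10264.368 mm³

Volume = 10264.368 mm³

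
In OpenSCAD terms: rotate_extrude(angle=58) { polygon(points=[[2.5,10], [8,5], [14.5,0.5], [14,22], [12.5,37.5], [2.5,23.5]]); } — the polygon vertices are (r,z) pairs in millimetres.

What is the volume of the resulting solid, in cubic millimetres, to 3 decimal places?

Profile (r,z), 6 vertices: (2.5,10) (8,5) (14.5,0.5) (14,22) (12.5,37.5) (2.5,23.5)
edge 0: (2.5,10)→(8,5)  cross = 2.5·5 − 8·10 = -67.5000; (r_i+r_j)·cross = 10.5·-67.5000 = -708.7500
edge 1: (8,5)→(14.5,0.5)  cross = 8·0.5 − 14.5·5 = -68.5000; (r_i+r_j)·cross = 22.5·-68.5000 = -1541.2500
edge 2: (14.5,0.5)→(14,22)  cross = 14.5·22 − 14·0.5 = 312.0000; (r_i+r_j)·cross = 28.5·312.0000 = 8892.0000
edge 3: (14,22)→(12.5,37.5)  cross = 14·37.5 − 12.5·22 = 250.0000; (r_i+r_j)·cross = 26.5·250.0000 = 6625.0000
edge 4: (12.5,37.5)→(2.5,23.5)  cross = 12.5·23.5 − 2.5·37.5 = 200.0000; (r_i+r_j)·cross = 15·200.0000 = 3000.0000
edge 5: (2.5,23.5)→(2.5,10)  cross = 2.5·10 − 2.5·23.5 = -33.7500; (r_i+r_j)·cross = 5·-33.7500 = -168.7500
Σcross = 592.2500 → A = |Σcross|/2 = 296.1250 mm²
Σ(r_i+r_j)·cross = 16098.2500 → first moment M = |Σ|/6 = 2683.0417
R_c = M/A = 2683.0417/296.1250 = 9.0605 mm
θ = 58° = 1.012291 rad
V = θ·R_c·A = 1.012291·9.0605·296.1250 = 2716.019 mm³

Volume = 2716.019 mm³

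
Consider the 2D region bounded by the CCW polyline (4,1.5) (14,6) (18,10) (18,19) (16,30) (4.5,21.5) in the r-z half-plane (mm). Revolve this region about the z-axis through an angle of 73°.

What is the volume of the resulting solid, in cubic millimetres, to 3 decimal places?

Profile (r,z), 6 vertices: (4,1.5) (14,6) (18,10) (18,19) (16,30) (4.5,21.5)
edge 0: (4,1.5)→(14,6)  cross = 4·6 − 14·1.5 = 3.0000; (r_i+r_j)·cross = 18·3.0000 = 54.0000
edge 1: (14,6)→(18,10)  cross = 14·10 − 18·6 = 32.0000; (r_i+r_j)·cross = 32·32.0000 = 1024.0000
edge 2: (18,10)→(18,19)  cross = 18·19 − 18·10 = 162.0000; (r_i+r_j)·cross = 36·162.0000 = 5832.0000
edge 3: (18,19)→(16,30)  cross = 18·30 − 16·19 = 236.0000; (r_i+r_j)·cross = 34·236.0000 = 8024.0000
edge 4: (16,30)→(4.5,21.5)  cross = 16·21.5 − 4.5·30 = 209.0000; (r_i+r_j)·cross = 20.5·209.0000 = 4284.5000
edge 5: (4.5,21.5)→(4,1.5)  cross = 4.5·1.5 − 4·21.5 = -79.2500; (r_i+r_j)·cross = 8.5·-79.2500 = -673.6250
Σcross = 562.7500 → A = |Σcross|/2 = 281.3750 mm²
Σ(r_i+r_j)·cross = 18544.8750 → first moment M = |Σ|/6 = 3090.8125
R_c = M/A = 3090.8125/281.3750 = 10.9847 mm
θ = 73° = 1.274090 rad
V = θ·R_c·A = 1.274090·10.9847·281.3750 = 3937.974 mm³

Volume = 3937.974 mm³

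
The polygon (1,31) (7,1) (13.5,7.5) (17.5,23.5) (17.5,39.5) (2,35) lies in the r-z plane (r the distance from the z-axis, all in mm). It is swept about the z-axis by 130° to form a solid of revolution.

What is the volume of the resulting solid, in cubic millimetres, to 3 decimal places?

Profile (r,z), 6 vertices: (1,31) (7,1) (13.5,7.5) (17.5,23.5) (17.5,39.5) (2,35)
edge 0: (1,31)→(7,1)  cross = 1·1 − 7·31 = -216.0000; (r_i+r_j)·cross = 8·-216.0000 = -1728.0000
edge 1: (7,1)→(13.5,7.5)  cross = 7·7.5 − 13.5·1 = 39.0000; (r_i+r_j)·cross = 20.5·39.0000 = 799.5000
edge 2: (13.5,7.5)→(17.5,23.5)  cross = 13.5·23.5 − 17.5·7.5 = 186.0000; (r_i+r_j)·cross = 31·186.0000 = 5766.0000
edge 3: (17.5,23.5)→(17.5,39.5)  cross = 17.5·39.5 − 17.5·23.5 = 280.0000; (r_i+r_j)·cross = 35·280.0000 = 9800.0000
edge 4: (17.5,39.5)→(2,35)  cross = 17.5·35 − 2·39.5 = 533.5000; (r_i+r_j)·cross = 19.5·533.5000 = 10403.2500
edge 5: (2,35)→(1,31)  cross = 2·31 − 1·35 = 27.0000; (r_i+r_j)·cross = 3·27.0000 = 81.0000
Σcross = 849.5000 → A = |Σcross|/2 = 424.7500 mm²
Σ(r_i+r_j)·cross = 25121.7500 → first moment M = |Σ|/6 = 4186.9583
R_c = M/A = 4186.9583/424.7500 = 9.8575 mm
θ = 130° = 2.268928 rad
V = θ·R_c·A = 2.268928·9.8575·424.7500 = 9499.907 mm³

Volume = 9499.907 mm³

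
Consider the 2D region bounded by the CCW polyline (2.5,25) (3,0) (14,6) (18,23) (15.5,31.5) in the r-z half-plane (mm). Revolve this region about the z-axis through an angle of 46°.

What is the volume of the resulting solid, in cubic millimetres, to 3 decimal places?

Volume = 2589.296 mm³

Profile (r,z), 5 vertices: (2.5,25) (3,0) (14,6) (18,23) (15.5,31.5)
edge 0: (2.5,25)→(3,0)  cross = 2.5·0 − 3·25 = -75.0000; (r_i+r_j)·cross = 5.5·-75.0000 = -412.5000
edge 1: (3,0)→(14,6)  cross = 3·6 − 14·0 = 18.0000; (r_i+r_j)·cross = 17·18.0000 = 306.0000
edge 2: (14,6)→(18,23)  cross = 14·23 − 18·6 = 214.0000; (r_i+r_j)·cross = 32·214.0000 = 6848.0000
edge 3: (18,23)→(15.5,31.5)  cross = 18·31.5 − 15.5·23 = 210.5000; (r_i+r_j)·cross = 33.5·210.5000 = 7051.7500
edge 4: (15.5,31.5)→(2.5,25)  cross = 15.5·25 − 2.5·31.5 = 308.7500; (r_i+r_j)·cross = 18·308.7500 = 5557.5000
Σcross = 676.2500 → A = |Σcross|/2 = 338.1250 mm²
Σ(r_i+r_j)·cross = 19350.7500 → first moment M = |Σ|/6 = 3225.1250
R_c = M/A = 3225.1250/338.1250 = 9.5383 mm
θ = 46° = 0.802851 rad
V = θ·R_c·A = 0.802851·9.5383·338.1250 = 2589.296 mm³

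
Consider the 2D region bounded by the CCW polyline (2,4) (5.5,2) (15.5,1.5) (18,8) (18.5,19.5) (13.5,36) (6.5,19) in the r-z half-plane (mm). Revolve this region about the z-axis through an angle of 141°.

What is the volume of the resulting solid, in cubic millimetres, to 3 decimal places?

Volume = 9549.270 mm³

Profile (r,z), 7 vertices: (2,4) (5.5,2) (15.5,1.5) (18,8) (18.5,19.5) (13.5,36) (6.5,19)
edge 0: (2,4)→(5.5,2)  cross = 2·2 − 5.5·4 = -18.0000; (r_i+r_j)·cross = 7.5·-18.0000 = -135.0000
edge 1: (5.5,2)→(15.5,1.5)  cross = 5.5·1.5 − 15.5·2 = -22.7500; (r_i+r_j)·cross = 21·-22.7500 = -477.7500
edge 2: (15.5,1.5)→(18,8)  cross = 15.5·8 − 18·1.5 = 97.0000; (r_i+r_j)·cross = 33.5·97.0000 = 3249.5000
edge 3: (18,8)→(18.5,19.5)  cross = 18·19.5 − 18.5·8 = 203.0000; (r_i+r_j)·cross = 36.5·203.0000 = 7409.5000
edge 4: (18.5,19.5)→(13.5,36)  cross = 18.5·36 − 13.5·19.5 = 402.7500; (r_i+r_j)·cross = 32·402.7500 = 12888.0000
edge 5: (13.5,36)→(6.5,19)  cross = 13.5·19 − 6.5·36 = 22.5000; (r_i+r_j)·cross = 20·22.5000 = 450.0000
edge 6: (6.5,19)→(2,4)  cross = 6.5·4 − 2·19 = -12.0000; (r_i+r_j)·cross = 8.5·-12.0000 = -102.0000
Σcross = 672.5000 → A = |Σcross|/2 = 336.2500 mm²
Σ(r_i+r_j)·cross = 23282.2500 → first moment M = |Σ|/6 = 3880.3750
R_c = M/A = 3880.3750/336.2500 = 11.5401 mm
θ = 141° = 2.460914 rad
V = θ·R_c·A = 2.460914·11.5401·336.2500 = 9549.270 mm³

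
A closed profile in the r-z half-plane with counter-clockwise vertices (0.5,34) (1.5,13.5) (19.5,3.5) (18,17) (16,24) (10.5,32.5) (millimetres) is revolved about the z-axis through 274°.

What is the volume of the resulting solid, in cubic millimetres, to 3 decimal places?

Profile (r,z), 6 vertices: (0.5,34) (1.5,13.5) (19.5,3.5) (18,17) (16,24) (10.5,32.5)
edge 0: (0.5,34)→(1.5,13.5)  cross = 0.5·13.5 − 1.5·34 = -44.2500; (r_i+r_j)·cross = 2·-44.2500 = -88.5000
edge 1: (1.5,13.5)→(19.5,3.5)  cross = 1.5·3.5 − 19.5·13.5 = -258.0000; (r_i+r_j)·cross = 21·-258.0000 = -5418.0000
edge 2: (19.5,3.5)→(18,17)  cross = 19.5·17 − 18·3.5 = 268.5000; (r_i+r_j)·cross = 37.5·268.5000 = 10068.7500
edge 3: (18,17)→(16,24)  cross = 18·24 − 16·17 = 160.0000; (r_i+r_j)·cross = 34·160.0000 = 5440.0000
edge 4: (16,24)→(10.5,32.5)  cross = 16·32.5 − 10.5·24 = 268.0000; (r_i+r_j)·cross = 26.5·268.0000 = 7102.0000
edge 5: (10.5,32.5)→(0.5,34)  cross = 10.5·34 − 0.5·32.5 = 340.7500; (r_i+r_j)·cross = 11·340.7500 = 3748.2500
Σcross = 735.0000 → A = |Σcross|/2 = 367.5000 mm²
Σ(r_i+r_j)·cross = 20852.5000 → first moment M = |Σ|/6 = 3475.4167
R_c = M/A = 3475.4167/367.5000 = 9.4569 mm
θ = 274° = 4.782202 rad
V = θ·R_c·A = 4.782202·9.4569·367.5000 = 16620.145 mm³

Volume = 16620.145 mm³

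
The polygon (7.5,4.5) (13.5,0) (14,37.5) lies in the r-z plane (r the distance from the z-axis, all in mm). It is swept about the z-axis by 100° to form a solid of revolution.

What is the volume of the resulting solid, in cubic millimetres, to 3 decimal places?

Profile (r,z), 3 vertices: (7.5,4.5) (13.5,0) (14,37.5)
edge 0: (7.5,4.5)→(13.5,0)  cross = 7.5·0 − 13.5·4.5 = -60.7500; (r_i+r_j)·cross = 21·-60.7500 = -1275.7500
edge 1: (13.5,0)→(14,37.5)  cross = 13.5·37.5 − 14·0 = 506.2500; (r_i+r_j)·cross = 27.5·506.2500 = 13921.8750
edge 2: (14,37.5)→(7.5,4.5)  cross = 14·4.5 − 7.5·37.5 = -218.2500; (r_i+r_j)·cross = 21.5·-218.2500 = -4692.3750
Σcross = 227.2500 → A = |Σcross|/2 = 113.6250 mm²
Σ(r_i+r_j)·cross = 7953.7500 → first moment M = |Σ|/6 = 1325.6250
R_c = M/A = 1325.6250/113.6250 = 11.6667 mm
θ = 100° = 1.745329 rad
V = θ·R_c·A = 1.745329·11.6667·113.6250 = 2313.652 mm³

Volume = 2313.652 mm³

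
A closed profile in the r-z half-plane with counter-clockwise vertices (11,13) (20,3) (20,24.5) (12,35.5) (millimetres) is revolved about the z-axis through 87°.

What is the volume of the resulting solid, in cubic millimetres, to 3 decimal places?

Profile (r,z), 4 vertices: (11,13) (20,3) (20,24.5) (12,35.5)
edge 0: (11,13)→(20,3)  cross = 11·3 − 20·13 = -227.0000; (r_i+r_j)·cross = 31·-227.0000 = -7037.0000
edge 1: (20,3)→(20,24.5)  cross = 20·24.5 − 20·3 = 430.0000; (r_i+r_j)·cross = 40·430.0000 = 17200.0000
edge 2: (20,24.5)→(12,35.5)  cross = 20·35.5 − 12·24.5 = 416.0000; (r_i+r_j)·cross = 32·416.0000 = 13312.0000
edge 3: (12,35.5)→(11,13)  cross = 12·13 − 11·35.5 = -234.5000; (r_i+r_j)·cross = 23·-234.5000 = -5393.5000
Σcross = 384.5000 → A = |Σcross|/2 = 192.2500 mm²
Σ(r_i+r_j)·cross = 18081.5000 → first moment M = |Σ|/6 = 3013.5833
R_c = M/A = 3013.5833/192.2500 = 15.6753 mm
θ = 87° = 1.518436 rad
V = θ·R_c·A = 1.518436·15.6753·192.2500 = 4575.935 mm³

Volume = 4575.935 mm³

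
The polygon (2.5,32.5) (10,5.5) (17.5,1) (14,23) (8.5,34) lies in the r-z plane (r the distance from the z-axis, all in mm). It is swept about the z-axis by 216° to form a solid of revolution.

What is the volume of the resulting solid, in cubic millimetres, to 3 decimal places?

Volume = 9041.661 mm³

Profile (r,z), 5 vertices: (2.5,32.5) (10,5.5) (17.5,1) (14,23) (8.5,34)
edge 0: (2.5,32.5)→(10,5.5)  cross = 2.5·5.5 − 10·32.5 = -311.2500; (r_i+r_j)·cross = 12.5·-311.2500 = -3890.6250
edge 1: (10,5.5)→(17.5,1)  cross = 10·1 − 17.5·5.5 = -86.2500; (r_i+r_j)·cross = 27.5·-86.2500 = -2371.8750
edge 2: (17.5,1)→(14,23)  cross = 17.5·23 − 14·1 = 388.5000; (r_i+r_j)·cross = 31.5·388.5000 = 12237.7500
edge 3: (14,23)→(8.5,34)  cross = 14·34 − 8.5·23 = 280.5000; (r_i+r_j)·cross = 22.5·280.5000 = 6311.2500
edge 4: (8.5,34)→(2.5,32.5)  cross = 8.5·32.5 − 2.5·34 = 191.2500; (r_i+r_j)·cross = 11·191.2500 = 2103.7500
Σcross = 462.7500 → A = |Σcross|/2 = 231.3750 mm²
Σ(r_i+r_j)·cross = 14390.2500 → first moment M = |Σ|/6 = 2398.3750
R_c = M/A = 2398.3750/231.3750 = 10.3657 mm
θ = 216° = 3.769911 rad
V = θ·R_c·A = 3.769911·10.3657·231.3750 = 9041.661 mm³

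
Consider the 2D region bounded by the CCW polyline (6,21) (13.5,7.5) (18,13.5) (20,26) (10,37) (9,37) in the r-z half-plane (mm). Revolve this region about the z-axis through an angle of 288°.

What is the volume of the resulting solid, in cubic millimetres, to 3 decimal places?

Profile (r,z), 6 vertices: (6,21) (13.5,7.5) (18,13.5) (20,26) (10,37) (9,37)
edge 0: (6,21)→(13.5,7.5)  cross = 6·7.5 − 13.5·21 = -238.5000; (r_i+r_j)·cross = 19.5·-238.5000 = -4650.7500
edge 1: (13.5,7.5)→(18,13.5)  cross = 13.5·13.5 − 18·7.5 = 47.2500; (r_i+r_j)·cross = 31.5·47.2500 = 1488.3750
edge 2: (18,13.5)→(20,26)  cross = 18·26 − 20·13.5 = 198.0000; (r_i+r_j)·cross = 38·198.0000 = 7524.0000
edge 3: (20,26)→(10,37)  cross = 20·37 − 10·26 = 480.0000; (r_i+r_j)·cross = 30·480.0000 = 14400.0000
edge 4: (10,37)→(9,37)  cross = 10·37 − 9·37 = 37.0000; (r_i+r_j)·cross = 19·37.0000 = 703.0000
edge 5: (9,37)→(6,21)  cross = 9·21 − 6·37 = -33.0000; (r_i+r_j)·cross = 15·-33.0000 = -495.0000
Σcross = 490.7500 → A = |Σcross|/2 = 245.3750 mm²
Σ(r_i+r_j)·cross = 18969.6250 → first moment M = |Σ|/6 = 3161.6042
R_c = M/A = 3161.6042/245.3750 = 12.8848 mm
θ = 288° = 5.026548 rad
V = θ·R_c·A = 5.026548·12.8848·245.3750 = 15891.956 mm³

Volume = 15891.956 mm³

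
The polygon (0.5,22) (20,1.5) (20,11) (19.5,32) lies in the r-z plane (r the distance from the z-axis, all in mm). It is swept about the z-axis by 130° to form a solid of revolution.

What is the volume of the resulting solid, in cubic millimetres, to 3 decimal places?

Volume = 8948.132 mm³

Profile (r,z), 4 vertices: (0.5,22) (20,1.5) (20,11) (19.5,32)
edge 0: (0.5,22)→(20,1.5)  cross = 0.5·1.5 − 20·22 = -439.2500; (r_i+r_j)·cross = 20.5·-439.2500 = -9004.6250
edge 1: (20,1.5)→(20,11)  cross = 20·11 − 20·1.5 = 190.0000; (r_i+r_j)·cross = 40·190.0000 = 7600.0000
edge 2: (20,11)→(19.5,32)  cross = 20·32 − 19.5·11 = 425.5000; (r_i+r_j)·cross = 39.5·425.5000 = 16807.2500
edge 3: (19.5,32)→(0.5,22)  cross = 19.5·22 − 0.5·32 = 413.0000; (r_i+r_j)·cross = 20·413.0000 = 8260.0000
Σcross = 589.2500 → A = |Σcross|/2 = 294.6250 mm²
Σ(r_i+r_j)·cross = 23662.6250 → first moment M = |Σ|/6 = 3943.7708
R_c = M/A = 3943.7708/294.6250 = 13.3857 mm
θ = 130° = 2.268928 rad
V = θ·R_c·A = 2.268928·13.3857·294.6250 = 8948.132 mm³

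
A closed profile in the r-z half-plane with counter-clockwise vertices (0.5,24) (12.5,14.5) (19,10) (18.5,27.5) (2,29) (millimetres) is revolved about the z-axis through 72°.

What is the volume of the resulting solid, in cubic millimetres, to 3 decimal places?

Volume = 2945.610 mm³

Profile (r,z), 5 vertices: (0.5,24) (12.5,14.5) (19,10) (18.5,27.5) (2,29)
edge 0: (0.5,24)→(12.5,14.5)  cross = 0.5·14.5 − 12.5·24 = -292.7500; (r_i+r_j)·cross = 13·-292.7500 = -3805.7500
edge 1: (12.5,14.5)→(19,10)  cross = 12.5·10 − 19·14.5 = -150.5000; (r_i+r_j)·cross = 31.5·-150.5000 = -4740.7500
edge 2: (19,10)→(18.5,27.5)  cross = 19·27.5 − 18.5·10 = 337.5000; (r_i+r_j)·cross = 37.5·337.5000 = 12656.2500
edge 3: (18.5,27.5)→(2,29)  cross = 18.5·29 − 2·27.5 = 481.5000; (r_i+r_j)·cross = 20.5·481.5000 = 9870.7500
edge 4: (2,29)→(0.5,24)  cross = 2·24 − 0.5·29 = 33.5000; (r_i+r_j)·cross = 2.5·33.5000 = 83.7500
Σcross = 409.2500 → A = |Σcross|/2 = 204.6250 mm²
Σ(r_i+r_j)·cross = 14064.2500 → first moment M = |Σ|/6 = 2344.0417
R_c = M/A = 2344.0417/204.6250 = 11.4553 mm
θ = 72° = 1.256637 rad
V = θ·R_c·A = 1.256637·11.4553·204.6250 = 2945.610 mm³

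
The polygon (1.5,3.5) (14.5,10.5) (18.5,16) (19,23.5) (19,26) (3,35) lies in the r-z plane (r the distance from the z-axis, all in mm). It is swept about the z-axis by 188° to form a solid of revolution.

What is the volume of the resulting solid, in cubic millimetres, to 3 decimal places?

Profile (r,z), 6 vertices: (1.5,3.5) (14.5,10.5) (18.5,16) (19,23.5) (19,26) (3,35)
edge 0: (1.5,3.5)→(14.5,10.5)  cross = 1.5·10.5 − 14.5·3.5 = -35.0000; (r_i+r_j)·cross = 16·-35.0000 = -560.0000
edge 1: (14.5,10.5)→(18.5,16)  cross = 14.5·16 − 18.5·10.5 = 37.7500; (r_i+r_j)·cross = 33·37.7500 = 1245.7500
edge 2: (18.5,16)→(19,23.5)  cross = 18.5·23.5 − 19·16 = 130.7500; (r_i+r_j)·cross = 37.5·130.7500 = 4903.1250
edge 3: (19,23.5)→(19,26)  cross = 19·26 − 19·23.5 = 47.5000; (r_i+r_j)·cross = 38·47.5000 = 1805.0000
edge 4: (19,26)→(3,35)  cross = 19·35 − 3·26 = 587.0000; (r_i+r_j)·cross = 22·587.0000 = 12914.0000
edge 5: (3,35)→(1.5,3.5)  cross = 3·3.5 − 1.5·35 = -42.0000; (r_i+r_j)·cross = 4.5·-42.0000 = -189.0000
Σcross = 726.0000 → A = |Σcross|/2 = 363.0000 mm²
Σ(r_i+r_j)·cross = 20118.8750 → first moment M = |Σ|/6 = 3353.1458
R_c = M/A = 3353.1458/363.0000 = 9.2373 mm
θ = 188° = 3.281219 rad
V = θ·R_c·A = 3.281219·9.2373·363.0000 = 11002.406 mm³

Volume = 11002.406 mm³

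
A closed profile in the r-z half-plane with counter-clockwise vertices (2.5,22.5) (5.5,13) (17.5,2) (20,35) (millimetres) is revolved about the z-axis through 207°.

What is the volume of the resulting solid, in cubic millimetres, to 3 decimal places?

Profile (r,z), 4 vertices: (2.5,22.5) (5.5,13) (17.5,2) (20,35)
edge 0: (2.5,22.5)→(5.5,13)  cross = 2.5·13 − 5.5·22.5 = -91.2500; (r_i+r_j)·cross = 8·-91.2500 = -730.0000
edge 1: (5.5,13)→(17.5,2)  cross = 5.5·2 − 17.5·13 = -216.5000; (r_i+r_j)·cross = 23·-216.5000 = -4979.5000
edge 2: (17.5,2)→(20,35)  cross = 17.5·35 − 20·2 = 572.5000; (r_i+r_j)·cross = 37.5·572.5000 = 21468.7500
edge 3: (20,35)→(2.5,22.5)  cross = 20·22.5 − 2.5·35 = 362.5000; (r_i+r_j)·cross = 22.5·362.5000 = 8156.2500
Σcross = 627.2500 → A = |Σcross|/2 = 313.6250 mm²
Σ(r_i+r_j)·cross = 23915.5000 → first moment M = |Σ|/6 = 3985.9167
R_c = M/A = 3985.9167/313.6250 = 12.7092 mm
θ = 207° = 3.612832 rad
V = θ·R_c·A = 3.612832·12.7092·313.6250 = 14400.445 mm³

Volume = 14400.445 mm³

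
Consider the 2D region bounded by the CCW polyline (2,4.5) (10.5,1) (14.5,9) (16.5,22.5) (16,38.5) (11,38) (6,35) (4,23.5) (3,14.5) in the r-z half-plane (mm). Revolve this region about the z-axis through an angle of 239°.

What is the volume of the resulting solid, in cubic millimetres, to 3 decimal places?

Volume = 16258.307 mm³

Profile (r,z), 9 vertices: (2,4.5) (10.5,1) (14.5,9) (16.5,22.5) (16,38.5) (11,38) (6,35) (4,23.5) (3,14.5)
edge 0: (2,4.5)→(10.5,1)  cross = 2·1 − 10.5·4.5 = -45.2500; (r_i+r_j)·cross = 12.5·-45.2500 = -565.6250
edge 1: (10.5,1)→(14.5,9)  cross = 10.5·9 − 14.5·1 = 80.0000; (r_i+r_j)·cross = 25·80.0000 = 2000.0000
edge 2: (14.5,9)→(16.5,22.5)  cross = 14.5·22.5 − 16.5·9 = 177.7500; (r_i+r_j)·cross = 31·177.7500 = 5510.2500
edge 3: (16.5,22.5)→(16,38.5)  cross = 16.5·38.5 − 16·22.5 = 275.2500; (r_i+r_j)·cross = 32.5·275.2500 = 8945.6250
edge 4: (16,38.5)→(11,38)  cross = 16·38 − 11·38.5 = 184.5000; (r_i+r_j)·cross = 27·184.5000 = 4981.5000
edge 5: (11,38)→(6,35)  cross = 11·35 − 6·38 = 157.0000; (r_i+r_j)·cross = 17·157.0000 = 2669.0000
edge 6: (6,35)→(4,23.5)  cross = 6·23.5 − 4·35 = 1.0000; (r_i+r_j)·cross = 10·1.0000 = 10.0000
edge 7: (4,23.5)→(3,14.5)  cross = 4·14.5 − 3·23.5 = -12.5000; (r_i+r_j)·cross = 7·-12.5000 = -87.5000
edge 8: (3,14.5)→(2,4.5)  cross = 3·4.5 − 2·14.5 = -15.5000; (r_i+r_j)·cross = 5·-15.5000 = -77.5000
Σcross = 802.2500 → A = |Σcross|/2 = 401.1250 mm²
Σ(r_i+r_j)·cross = 23385.7500 → first moment M = |Σ|/6 = 3897.6250
R_c = M/A = 3897.6250/401.1250 = 9.7167 mm
θ = 239° = 4.171337 rad
V = θ·R_c·A = 4.171337·9.7167·401.1250 = 16258.307 mm³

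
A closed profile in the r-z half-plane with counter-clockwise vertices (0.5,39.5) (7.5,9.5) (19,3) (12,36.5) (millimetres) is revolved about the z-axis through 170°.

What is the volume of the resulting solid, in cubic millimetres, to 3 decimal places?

Profile (r,z), 4 vertices: (0.5,39.5) (7.5,9.5) (19,3) (12,36.5)
edge 0: (0.5,39.5)→(7.5,9.5)  cross = 0.5·9.5 − 7.5·39.5 = -291.5000; (r_i+r_j)·cross = 8·-291.5000 = -2332.0000
edge 1: (7.5,9.5)→(19,3)  cross = 7.5·3 − 19·9.5 = -158.0000; (r_i+r_j)·cross = 26.5·-158.0000 = -4187.0000
edge 2: (19,3)→(12,36.5)  cross = 19·36.5 − 12·3 = 657.5000; (r_i+r_j)·cross = 31·657.5000 = 20382.5000
edge 3: (12,36.5)→(0.5,39.5)  cross = 12·39.5 − 0.5·36.5 = 455.7500; (r_i+r_j)·cross = 12.5·455.7500 = 5696.8750
Σcross = 663.7500 → A = |Σcross|/2 = 331.8750 mm²
Σ(r_i+r_j)·cross = 19560.3750 → first moment M = |Σ|/6 = 3260.0625
R_c = M/A = 3260.0625/331.8750 = 9.8232 mm
θ = 170° = 2.967060 rad
V = θ·R_c·A = 2.967060·9.8232·331.8750 = 9672.800 mm³

Volume = 9672.800 mm³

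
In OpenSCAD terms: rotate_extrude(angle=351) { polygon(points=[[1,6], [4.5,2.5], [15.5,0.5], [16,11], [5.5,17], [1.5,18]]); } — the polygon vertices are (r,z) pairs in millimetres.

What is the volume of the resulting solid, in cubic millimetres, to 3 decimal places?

Profile (r,z), 6 vertices: (1,6) (4.5,2.5) (15.5,0.5) (16,11) (5.5,17) (1.5,18)
edge 0: (1,6)→(4.5,2.5)  cross = 1·2.5 − 4.5·6 = -24.5000; (r_i+r_j)·cross = 5.5·-24.5000 = -134.7500
edge 1: (4.5,2.5)→(15.5,0.5)  cross = 4.5·0.5 − 15.5·2.5 = -36.5000; (r_i+r_j)·cross = 20·-36.5000 = -730.0000
edge 2: (15.5,0.5)→(16,11)  cross = 15.5·11 − 16·0.5 = 162.5000; (r_i+r_j)·cross = 31.5·162.5000 = 5118.7500
edge 3: (16,11)→(5.5,17)  cross = 16·17 − 5.5·11 = 211.5000; (r_i+r_j)·cross = 21.5·211.5000 = 4547.2500
edge 4: (5.5,17)→(1.5,18)  cross = 5.5·18 − 1.5·17 = 73.5000; (r_i+r_j)·cross = 7·73.5000 = 514.5000
edge 5: (1.5,18)→(1,6)  cross = 1.5·6 − 1·18 = -9.0000; (r_i+r_j)·cross = 2.5·-9.0000 = -22.5000
Σcross = 377.5000 → A = |Σcross|/2 = 188.7500 mm²
Σ(r_i+r_j)·cross = 9293.2500 → first moment M = |Σ|/6 = 1548.8750
R_c = M/A = 1548.8750/188.7500 = 8.2060 mm
θ = 351° = 6.126106 rad
V = θ·R_c·A = 6.126106·8.2060·188.7500 = 9488.572 mm³

Volume = 9488.572 mm³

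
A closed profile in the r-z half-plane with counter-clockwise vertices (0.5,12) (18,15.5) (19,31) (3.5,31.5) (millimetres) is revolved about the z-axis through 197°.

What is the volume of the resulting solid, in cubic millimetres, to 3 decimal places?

Profile (r,z), 4 vertices: (0.5,12) (18,15.5) (19,31) (3.5,31.5)
edge 0: (0.5,12)→(18,15.5)  cross = 0.5·15.5 − 18·12 = -208.2500; (r_i+r_j)·cross = 18.5·-208.2500 = -3852.6250
edge 1: (18,15.5)→(19,31)  cross = 18·31 − 19·15.5 = 263.5000; (r_i+r_j)·cross = 37·263.5000 = 9749.5000
edge 2: (19,31)→(3.5,31.5)  cross = 19·31.5 − 3.5·31 = 490.0000; (r_i+r_j)·cross = 22.5·490.0000 = 11025.0000
edge 3: (3.5,31.5)→(0.5,12)  cross = 3.5·12 − 0.5·31.5 = 26.2500; (r_i+r_j)·cross = 4·26.2500 = 105.0000
Σcross = 571.5000 → A = |Σcross|/2 = 285.7500 mm²
Σ(r_i+r_j)·cross = 17026.8750 → first moment M = |Σ|/6 = 2837.8125
R_c = M/A = 2837.8125/285.7500 = 9.9311 mm
θ = 197° = 3.438299 rad
V = θ·R_c·A = 3.438299·9.9311·285.7500 = 9757.247 mm³

Volume = 9757.247 mm³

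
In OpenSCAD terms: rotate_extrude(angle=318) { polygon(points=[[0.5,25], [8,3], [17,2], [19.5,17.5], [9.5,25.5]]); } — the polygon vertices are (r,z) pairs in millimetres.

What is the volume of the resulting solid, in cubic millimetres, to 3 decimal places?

Profile (r,z), 5 vertices: (0.5,25) (8,3) (17,2) (19.5,17.5) (9.5,25.5)
edge 0: (0.5,25)→(8,3)  cross = 0.5·3 − 8·25 = -198.5000; (r_i+r_j)·cross = 8.5·-198.5000 = -1687.2500
edge 1: (8,3)→(17,2)  cross = 8·2 − 17·3 = -35.0000; (r_i+r_j)·cross = 25·-35.0000 = -875.0000
edge 2: (17,2)→(19.5,17.5)  cross = 17·17.5 − 19.5·2 = 258.5000; (r_i+r_j)·cross = 36.5·258.5000 = 9435.2500
edge 3: (19.5,17.5)→(9.5,25.5)  cross = 19.5·25.5 − 9.5·17.5 = 331.0000; (r_i+r_j)·cross = 29·331.0000 = 9599.0000
edge 4: (9.5,25.5)→(0.5,25)  cross = 9.5·25 − 0.5·25.5 = 224.7500; (r_i+r_j)·cross = 10·224.7500 = 2247.5000
Σcross = 580.7500 → A = |Σcross|/2 = 290.3750 mm²
Σ(r_i+r_j)·cross = 18719.5000 → first moment M = |Σ|/6 = 3119.9167
R_c = M/A = 3119.9167/290.3750 = 10.7444 mm
θ = 318° = 5.550147 rad
V = θ·R_c·A = 5.550147·10.7444·290.3750 = 17315.996 mm³

Volume = 17315.996 mm³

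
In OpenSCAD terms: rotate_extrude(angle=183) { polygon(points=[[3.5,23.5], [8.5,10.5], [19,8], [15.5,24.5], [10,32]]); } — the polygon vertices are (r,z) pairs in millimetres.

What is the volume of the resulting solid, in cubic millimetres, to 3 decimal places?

Volume = 7596.550 mm³

Profile (r,z), 5 vertices: (3.5,23.5) (8.5,10.5) (19,8) (15.5,24.5) (10,32)
edge 0: (3.5,23.5)→(8.5,10.5)  cross = 3.5·10.5 − 8.5·23.5 = -163.0000; (r_i+r_j)·cross = 12·-163.0000 = -1956.0000
edge 1: (8.5,10.5)→(19,8)  cross = 8.5·8 − 19·10.5 = -131.5000; (r_i+r_j)·cross = 27.5·-131.5000 = -3616.2500
edge 2: (19,8)→(15.5,24.5)  cross = 19·24.5 − 15.5·8 = 341.5000; (r_i+r_j)·cross = 34.5·341.5000 = 11781.7500
edge 3: (15.5,24.5)→(10,32)  cross = 15.5·32 − 10·24.5 = 251.0000; (r_i+r_j)·cross = 25.5·251.0000 = 6400.5000
edge 4: (10,32)→(3.5,23.5)  cross = 10·23.5 − 3.5·32 = 123.0000; (r_i+r_j)·cross = 13.5·123.0000 = 1660.5000
Σcross = 421.0000 → A = |Σcross|/2 = 210.5000 mm²
Σ(r_i+r_j)·cross = 14270.5000 → first moment M = |Σ|/6 = 2378.4167
R_c = M/A = 2378.4167/210.5000 = 11.2989 mm
θ = 183° = 3.193953 rad
V = θ·R_c·A = 3.193953·11.2989·210.5000 = 7596.550 mm³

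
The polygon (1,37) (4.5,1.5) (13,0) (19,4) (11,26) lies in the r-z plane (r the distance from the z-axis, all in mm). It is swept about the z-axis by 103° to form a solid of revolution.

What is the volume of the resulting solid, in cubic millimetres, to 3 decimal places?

Profile (r,z), 5 vertices: (1,37) (4.5,1.5) (13,0) (19,4) (11,26)
edge 0: (1,37)→(4.5,1.5)  cross = 1·1.5 − 4.5·37 = -165.0000; (r_i+r_j)·cross = 5.5·-165.0000 = -907.5000
edge 1: (4.5,1.5)→(13,0)  cross = 4.5·0 − 13·1.5 = -19.5000; (r_i+r_j)·cross = 17.5·-19.5000 = -341.2500
edge 2: (13,0)→(19,4)  cross = 13·4 − 19·0 = 52.0000; (r_i+r_j)·cross = 32·52.0000 = 1664.0000
edge 3: (19,4)→(11,26)  cross = 19·26 − 11·4 = 450.0000; (r_i+r_j)·cross = 30·450.0000 = 13500.0000
edge 4: (11,26)→(1,37)  cross = 11·37 − 1·26 = 381.0000; (r_i+r_j)·cross = 12·381.0000 = 4572.0000
Σcross = 698.5000 → A = |Σcross|/2 = 349.2500 mm²
Σ(r_i+r_j)·cross = 18487.2500 → first moment M = |Σ|/6 = 3081.2083
R_c = M/A = 3081.2083/349.2500 = 8.8224 mm
θ = 103° = 1.797689 rad
V = θ·R_c·A = 1.797689·8.8224·349.2500 = 5539.055 mm³

Volume = 5539.055 mm³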